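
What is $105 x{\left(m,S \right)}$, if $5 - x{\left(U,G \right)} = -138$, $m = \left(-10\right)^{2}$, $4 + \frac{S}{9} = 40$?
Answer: $15015$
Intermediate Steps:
$S = 324$ ($S = -36 + 9 \cdot 40 = -36 + 360 = 324$)
$m = 100$
$x{\left(U,G \right)} = 143$ ($x{\left(U,G \right)} = 5 - -138 = 5 + 138 = 143$)
$105 x{\left(m,S \right)} = 105 \cdot 143 = 15015$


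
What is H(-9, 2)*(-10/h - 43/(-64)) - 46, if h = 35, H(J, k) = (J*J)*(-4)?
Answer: -19165/112 ≈ -171.12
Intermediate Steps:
H(J, k) = -4*J**2 (H(J, k) = J**2*(-4) = -4*J**2)
H(-9, 2)*(-10/h - 43/(-64)) - 46 = (-4*(-9)**2)*(-10/35 - 43/(-64)) - 46 = (-4*81)*(-10*1/35 - 43*(-1/64)) - 46 = -324*(-2/7 + 43/64) - 46 = -324*173/448 - 46 = -14013/112 - 46 = -19165/112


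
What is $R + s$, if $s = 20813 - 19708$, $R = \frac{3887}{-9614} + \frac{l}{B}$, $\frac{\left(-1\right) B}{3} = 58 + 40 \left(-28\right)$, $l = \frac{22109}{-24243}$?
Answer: $\frac{8915622194299}{8071391691} \approx 1104.6$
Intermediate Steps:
$l = - \frac{22109}{24243}$ ($l = 22109 \left(- \frac{1}{24243}\right) = - \frac{22109}{24243} \approx -0.91197$)
$B = 3186$ ($B = - 3 \left(58 + 40 \left(-28\right)\right) = - 3 \left(58 - 1120\right) = \left(-3\right) \left(-1062\right) = 3186$)
$R = - \frac{3265624256}{8071391691}$ ($R = \frac{3887}{-9614} - \frac{22109}{24243 \cdot 3186} = 3887 \left(- \frac{1}{9614}\right) - \frac{22109}{77238198} = - \frac{169}{418} - \frac{22109}{77238198} = - \frac{3265624256}{8071391691} \approx -0.40459$)
$s = 1105$
$R + s = - \frac{3265624256}{8071391691} + 1105 = \frac{8915622194299}{8071391691}$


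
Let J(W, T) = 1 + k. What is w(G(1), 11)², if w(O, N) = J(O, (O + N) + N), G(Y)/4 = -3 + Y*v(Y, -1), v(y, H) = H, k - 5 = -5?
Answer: 1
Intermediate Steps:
k = 0 (k = 5 - 5 = 0)
J(W, T) = 1 (J(W, T) = 1 + 0 = 1)
G(Y) = -12 - 4*Y (G(Y) = 4*(-3 + Y*(-1)) = 4*(-3 - Y) = -12 - 4*Y)
w(O, N) = 1
w(G(1), 11)² = 1² = 1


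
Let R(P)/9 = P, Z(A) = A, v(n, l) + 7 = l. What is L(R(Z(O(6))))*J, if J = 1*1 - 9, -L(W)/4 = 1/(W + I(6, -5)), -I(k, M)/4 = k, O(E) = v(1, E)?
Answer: -32/33 ≈ -0.96970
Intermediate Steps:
v(n, l) = -7 + l
O(E) = -7 + E
I(k, M) = -4*k
R(P) = 9*P
L(W) = -4/(-24 + W) (L(W) = -4/(W - 4*6) = -4/(W - 24) = -4/(-24 + W))
J = -8 (J = 1 - 9 = -8)
L(R(Z(O(6))))*J = -4/(-24 + 9*(-7 + 6))*(-8) = -4/(-24 + 9*(-1))*(-8) = -4/(-24 - 9)*(-8) = -4/(-33)*(-8) = -4*(-1/33)*(-8) = (4/33)*(-8) = -32/33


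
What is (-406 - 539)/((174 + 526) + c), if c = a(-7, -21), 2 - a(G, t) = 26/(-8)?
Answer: -540/403 ≈ -1.3400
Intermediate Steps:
a(G, t) = 21/4 (a(G, t) = 2 - 26/(-8) = 2 - 26*(-1)/8 = 2 - 1*(-13/4) = 2 + 13/4 = 21/4)
c = 21/4 ≈ 5.2500
(-406 - 539)/((174 + 526) + c) = (-406 - 539)/((174 + 526) + 21/4) = -945/(700 + 21/4) = -945/2821/4 = -945*4/2821 = -540/403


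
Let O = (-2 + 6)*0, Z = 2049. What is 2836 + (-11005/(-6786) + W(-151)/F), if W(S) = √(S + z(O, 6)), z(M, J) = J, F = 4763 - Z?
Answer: 19256101/6786 + I*√145/2714 ≈ 2837.6 + 0.0044368*I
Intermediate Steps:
F = 2714 (F = 4763 - 1*2049 = 4763 - 2049 = 2714)
O = 0 (O = 4*0 = 0)
W(S) = √(6 + S) (W(S) = √(S + 6) = √(6 + S))
2836 + (-11005/(-6786) + W(-151)/F) = 2836 + (-11005/(-6786) + √(6 - 151)/2714) = 2836 + (-11005*(-1/6786) + √(-145)*(1/2714)) = 2836 + (11005/6786 + (I*√145)*(1/2714)) = 2836 + (11005/6786 + I*√145/2714) = 19256101/6786 + I*√145/2714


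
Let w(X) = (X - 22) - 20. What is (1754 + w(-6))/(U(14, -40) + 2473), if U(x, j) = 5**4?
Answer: 853/1549 ≈ 0.55068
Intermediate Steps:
U(x, j) = 625
w(X) = -42 + X (w(X) = (-22 + X) - 20 = -42 + X)
(1754 + w(-6))/(U(14, -40) + 2473) = (1754 + (-42 - 6))/(625 + 2473) = (1754 - 48)/3098 = 1706*(1/3098) = 853/1549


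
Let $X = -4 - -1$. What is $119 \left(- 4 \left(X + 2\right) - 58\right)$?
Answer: $-6426$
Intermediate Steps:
$X = -3$ ($X = -4 + 1 = -3$)
$119 \left(- 4 \left(X + 2\right) - 58\right) = 119 \left(- 4 \left(-3 + 2\right) - 58\right) = 119 \left(\left(-4\right) \left(-1\right) - 58\right) = 119 \left(4 - 58\right) = 119 \left(-54\right) = -6426$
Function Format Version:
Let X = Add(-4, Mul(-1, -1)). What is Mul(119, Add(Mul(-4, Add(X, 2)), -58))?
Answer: -6426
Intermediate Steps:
X = -3 (X = Add(-4, 1) = -3)
Mul(119, Add(Mul(-4, Add(X, 2)), -58)) = Mul(119, Add(Mul(-4, Add(-3, 2)), -58)) = Mul(119, Add(Mul(-4, -1), -58)) = Mul(119, Add(4, -58)) = Mul(119, -54) = -6426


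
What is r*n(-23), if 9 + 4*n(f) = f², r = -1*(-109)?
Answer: 14170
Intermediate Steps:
r = 109
n(f) = -9/4 + f²/4
r*n(-23) = 109*(-9/4 + (¼)*(-23)²) = 109*(-9/4 + (¼)*529) = 109*(-9/4 + 529/4) = 109*130 = 14170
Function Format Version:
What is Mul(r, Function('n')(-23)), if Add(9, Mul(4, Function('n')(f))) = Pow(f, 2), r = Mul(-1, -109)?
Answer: 14170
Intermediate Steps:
r = 109
Function('n')(f) = Add(Rational(-9, 4), Mul(Rational(1, 4), Pow(f, 2)))
Mul(r, Function('n')(-23)) = Mul(109, Add(Rational(-9, 4), Mul(Rational(1, 4), Pow(-23, 2)))) = Mul(109, Add(Rational(-9, 4), Mul(Rational(1, 4), 529))) = Mul(109, Add(Rational(-9, 4), Rational(529, 4))) = Mul(109, 130) = 14170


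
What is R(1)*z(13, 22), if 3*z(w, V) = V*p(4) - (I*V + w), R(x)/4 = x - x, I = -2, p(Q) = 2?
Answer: 0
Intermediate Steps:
R(x) = 0 (R(x) = 4*(x - x) = 4*0 = 0)
z(w, V) = -w/3 + 4*V/3 (z(w, V) = (V*2 - (-2*V + w))/3 = (2*V - (w - 2*V))/3 = (2*V + (-w + 2*V))/3 = (-w + 4*V)/3 = -w/3 + 4*V/3)
R(1)*z(13, 22) = 0*(-1/3*13 + (4/3)*22) = 0*(-13/3 + 88/3) = 0*25 = 0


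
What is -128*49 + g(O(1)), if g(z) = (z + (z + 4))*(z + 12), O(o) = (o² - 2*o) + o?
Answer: -6224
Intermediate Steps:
O(o) = o² - o
g(z) = (4 + 2*z)*(12 + z) (g(z) = (z + (4 + z))*(12 + z) = (4 + 2*z)*(12 + z))
-128*49 + g(O(1)) = -128*49 + (48 + 2*(1*(-1 + 1))² + 28*(1*(-1 + 1))) = -6272 + (48 + 2*(1*0)² + 28*(1*0)) = -6272 + (48 + 2*0² + 28*0) = -6272 + (48 + 2*0 + 0) = -6272 + (48 + 0 + 0) = -6272 + 48 = -6224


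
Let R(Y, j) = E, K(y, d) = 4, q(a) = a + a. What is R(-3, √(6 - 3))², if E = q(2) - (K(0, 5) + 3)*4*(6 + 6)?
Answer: 110224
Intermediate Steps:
q(a) = 2*a
E = -332 (E = 2*2 - (4 + 3)*4*(6 + 6) = 4 - 7*4*12 = 4 - 7*48 = 4 - 1*336 = 4 - 336 = -332)
R(Y, j) = -332
R(-3, √(6 - 3))² = (-332)² = 110224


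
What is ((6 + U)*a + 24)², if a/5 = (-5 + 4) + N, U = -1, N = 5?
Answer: 15376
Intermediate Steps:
a = 20 (a = 5*((-5 + 4) + 5) = 5*(-1 + 5) = 5*4 = 20)
((6 + U)*a + 24)² = ((6 - 1)*20 + 24)² = (5*20 + 24)² = (100 + 24)² = 124² = 15376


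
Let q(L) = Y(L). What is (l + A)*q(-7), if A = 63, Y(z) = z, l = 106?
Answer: -1183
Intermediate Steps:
q(L) = L
(l + A)*q(-7) = (106 + 63)*(-7) = 169*(-7) = -1183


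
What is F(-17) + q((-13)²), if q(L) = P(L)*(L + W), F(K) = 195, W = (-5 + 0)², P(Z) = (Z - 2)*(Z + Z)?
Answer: 10950719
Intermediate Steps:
P(Z) = 2*Z*(-2 + Z) (P(Z) = (-2 + Z)*(2*Z) = 2*Z*(-2 + Z))
W = 25 (W = (-5)² = 25)
q(L) = 2*L*(-2 + L)*(25 + L) (q(L) = (2*L*(-2 + L))*(L + 25) = (2*L*(-2 + L))*(25 + L) = 2*L*(-2 + L)*(25 + L))
F(-17) + q((-13)²) = 195 + 2*(-13)²*(-2 + (-13)²)*(25 + (-13)²) = 195 + 2*169*(-2 + 169)*(25 + 169) = 195 + 2*169*167*194 = 195 + 10950524 = 10950719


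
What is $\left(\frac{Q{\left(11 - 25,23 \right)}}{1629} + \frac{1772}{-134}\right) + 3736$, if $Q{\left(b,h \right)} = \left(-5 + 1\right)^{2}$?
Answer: $\frac{406316026}{109143} \approx 3722.8$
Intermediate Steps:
$Q{\left(b,h \right)} = 16$ ($Q{\left(b,h \right)} = \left(-4\right)^{2} = 16$)
$\left(\frac{Q{\left(11 - 25,23 \right)}}{1629} + \frac{1772}{-134}\right) + 3736 = \left(\frac{16}{1629} + \frac{1772}{-134}\right) + 3736 = \left(16 \cdot \frac{1}{1629} + 1772 \left(- \frac{1}{134}\right)\right) + 3736 = \left(\frac{16}{1629} - \frac{886}{67}\right) + 3736 = - \frac{1442222}{109143} + 3736 = \frac{406316026}{109143}$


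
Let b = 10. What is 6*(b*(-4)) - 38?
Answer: -278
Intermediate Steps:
6*(b*(-4)) - 38 = 6*(10*(-4)) - 38 = 6*(-40) - 38 = -240 - 38 = -278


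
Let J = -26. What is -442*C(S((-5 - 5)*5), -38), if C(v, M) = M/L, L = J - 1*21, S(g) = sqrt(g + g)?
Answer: -16796/47 ≈ -357.36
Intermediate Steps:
S(g) = sqrt(2)*sqrt(g) (S(g) = sqrt(2*g) = sqrt(2)*sqrt(g))
L = -47 (L = -26 - 1*21 = -26 - 21 = -47)
C(v, M) = -M/47 (C(v, M) = M/(-47) = -M/47)
-442*C(S((-5 - 5)*5), -38) = -(-442)*(-38)/47 = -442*38/47 = -16796/47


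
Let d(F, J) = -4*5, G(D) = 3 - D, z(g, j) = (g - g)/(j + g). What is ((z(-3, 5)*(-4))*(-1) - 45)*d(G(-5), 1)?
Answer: 900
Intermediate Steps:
z(g, j) = 0 (z(g, j) = 0/(g + j) = 0)
d(F, J) = -20
((z(-3, 5)*(-4))*(-1) - 45)*d(G(-5), 1) = ((0*(-4))*(-1) - 45)*(-20) = (0*(-1) - 45)*(-20) = (0 - 45)*(-20) = -45*(-20) = 900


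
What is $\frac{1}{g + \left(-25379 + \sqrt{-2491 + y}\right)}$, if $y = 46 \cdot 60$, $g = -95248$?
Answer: $- \frac{120627}{14550872860} - \frac{\sqrt{269}}{14550872860} \approx -8.2911 \cdot 10^{-6}$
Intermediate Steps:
$y = 2760$
$\frac{1}{g + \left(-25379 + \sqrt{-2491 + y}\right)} = \frac{1}{-95248 - \left(25379 - \sqrt{-2491 + 2760}\right)} = \frac{1}{-95248 - \left(25379 - \sqrt{269}\right)} = \frac{1}{-120627 + \sqrt{269}}$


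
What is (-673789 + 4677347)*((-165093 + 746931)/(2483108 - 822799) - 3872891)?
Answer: -25743659440450869398/1660309 ≈ -1.5505e+13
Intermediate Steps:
(-673789 + 4677347)*((-165093 + 746931)/(2483108 - 822799) - 3872891) = 4003558*(581838/1660309 - 3872891) = 4003558*(-6430195201481/1660309) = -25743659440450869398/1660309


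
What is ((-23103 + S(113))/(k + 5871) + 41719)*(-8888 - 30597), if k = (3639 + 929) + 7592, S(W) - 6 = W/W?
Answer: -29701098440605/18031 ≈ -1.6472e+9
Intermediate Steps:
S(W) = 7 (S(W) = 6 + W/W = 6 + 1 = 7)
k = 12160 (k = 4568 + 7592 = 12160)
((-23103 + S(113))/(k + 5871) + 41719)*(-8888 - 30597) = ((-23103 + 7)/(12160 + 5871) + 41719)*(-8888 - 30597) = (-23096/18031 + 41719)*(-39485) = (752212193/18031)*(-39485) = -29701098440605/18031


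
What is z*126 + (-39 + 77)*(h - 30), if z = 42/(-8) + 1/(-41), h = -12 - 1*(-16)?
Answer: -135511/82 ≈ -1652.6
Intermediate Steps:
h = 4 (h = -12 + 16 = 4)
z = -865/164 (z = 42*(-⅛) + 1*(-1/41) = -21/4 - 1/41 = -865/164 ≈ -5.2744)
z*126 + (-39 + 77)*(h - 30) = -865/164*126 + (-39 + 77)*(4 - 30) = -54495/82 + 38*(-26) = -54495/82 - 988 = -135511/82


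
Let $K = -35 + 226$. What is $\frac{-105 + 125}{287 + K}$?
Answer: $\frac{10}{239} \approx 0.041841$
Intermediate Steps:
$K = 191$
$\frac{-105 + 125}{287 + K} = \frac{-105 + 125}{287 + 191} = \frac{20}{478} = 20 \cdot \frac{1}{478} = \frac{10}{239}$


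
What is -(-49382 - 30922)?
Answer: 80304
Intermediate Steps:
-(-49382 - 30922) = -1*(-80304) = 80304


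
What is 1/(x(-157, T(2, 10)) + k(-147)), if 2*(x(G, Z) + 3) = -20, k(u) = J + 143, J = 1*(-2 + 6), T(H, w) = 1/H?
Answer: 1/134 ≈ 0.0074627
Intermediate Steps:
J = 4 (J = 1*4 = 4)
k(u) = 147 (k(u) = 4 + 143 = 147)
x(G, Z) = -13 (x(G, Z) = -3 + (½)*(-20) = -3 - 10 = -13)
1/(x(-157, T(2, 10)) + k(-147)) = 1/(-13 + 147) = 1/134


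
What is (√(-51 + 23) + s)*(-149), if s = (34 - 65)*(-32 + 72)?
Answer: 184760 - 298*I*√7 ≈ 1.8476e+5 - 788.43*I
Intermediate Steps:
s = -1240 (s = -31*40 = -1240)
(√(-51 + 23) + s)*(-149) = (√(-51 + 23) - 1240)*(-149) = (√(-28) - 1240)*(-149) = (2*I*√7 - 1240)*(-149) = (-1240 + 2*I*√7)*(-149) = 184760 - 298*I*√7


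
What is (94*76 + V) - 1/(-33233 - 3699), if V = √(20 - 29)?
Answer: 263842209/36932 + 3*I ≈ 7144.0 + 3.0*I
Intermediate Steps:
V = 3*I (V = √(-9) = 3*I ≈ 3.0*I)
(94*76 + V) - 1/(-33233 - 3699) = (94*76 + 3*I) - 1/(-33233 - 3699) = (7144 + 3*I) - 1/(-36932) = (7144 + 3*I) - 1*(-1/36932) = (7144 + 3*I) + 1/36932 = 263842209/36932 + 3*I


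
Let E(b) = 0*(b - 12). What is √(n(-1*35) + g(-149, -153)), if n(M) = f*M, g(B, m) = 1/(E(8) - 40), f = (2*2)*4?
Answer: 3*I*√24890/20 ≈ 23.665*I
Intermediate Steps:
f = 16 (f = 4*4 = 16)
E(b) = 0 (E(b) = 0*(-12 + b) = 0)
g(B, m) = -1/40 (g(B, m) = 1/(0 - 40) = 1/(-40) = -1/40)
n(M) = 16*M
√(n(-1*35) + g(-149, -153)) = √(16*(-1*35) - 1/40) = √(16*(-35) - 1/40) = √(-560 - 1/40) = √(-22401/40) = 3*I*√24890/20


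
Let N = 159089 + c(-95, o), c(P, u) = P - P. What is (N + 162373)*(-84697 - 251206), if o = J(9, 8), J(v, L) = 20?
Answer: -107980050186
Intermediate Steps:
o = 20
c(P, u) = 0
N = 159089 (N = 159089 + 0 = 159089)
(N + 162373)*(-84697 - 251206) = (159089 + 162373)*(-84697 - 251206) = 321462*(-335903) = -107980050186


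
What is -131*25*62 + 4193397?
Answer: 3990347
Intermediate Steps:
-131*25*62 + 4193397 = -3275*62 + 4193397 = -203050 + 4193397 = 3990347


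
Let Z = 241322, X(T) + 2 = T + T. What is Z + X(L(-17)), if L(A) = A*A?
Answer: 241898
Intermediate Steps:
L(A) = A²
X(T) = -2 + 2*T (X(T) = -2 + (T + T) = -2 + 2*T)
Z + X(L(-17)) = 241322 + (-2 + 2*(-17)²) = 241322 + (-2 + 2*289) = 241322 + (-2 + 578) = 241322 + 576 = 241898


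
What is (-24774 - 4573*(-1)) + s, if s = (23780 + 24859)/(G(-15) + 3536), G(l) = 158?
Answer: -74573855/3694 ≈ -20188.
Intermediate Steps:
s = 48639/3694 (s = (23780 + 24859)/(158 + 3536) = 48639/3694 ≈ 13.167)
(-24774 - 4573*(-1)) + s = (-24774 - 4573*(-1)) + 48639/3694 = (-24774 - 1*(-4573)) + 48639/3694 = (-24774 + 4573) + 48639/3694 = -20201 + 48639/3694 = -74573855/3694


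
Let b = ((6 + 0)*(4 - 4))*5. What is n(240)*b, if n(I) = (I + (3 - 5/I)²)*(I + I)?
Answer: 0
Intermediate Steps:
n(I) = 2*I*(I + (3 - 5/I)²) (n(I) = (I + (3 - 5/I)²)*(2*I) = 2*I*(I + (3 - 5/I)²))
b = 0 (b = (6*0)*5 = 0*5 = 0)
n(240)*b = (2*(240³ + (-5 + 3*240)²)/240)*0 = (2*(1/240)*(13824000 + (-5 + 720)²))*0 = (2*(1/240)*(13824000 + 715²))*0 = (2*(1/240)*(13824000 + 511225))*0 = (2*(1/240)*14335225)*0 = (2867045/24)*0 = 0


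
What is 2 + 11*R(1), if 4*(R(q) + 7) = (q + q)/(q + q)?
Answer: -289/4 ≈ -72.250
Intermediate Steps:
R(q) = -27/4 (R(q) = -7 + ((q + q)/(q + q))/4 = -7 + ((2*q)/((2*q)))/4 = -7 + ((2*q)*(1/(2*q)))/4 = -7 + (1/4)*1 = -7 + 1/4 = -27/4)
2 + 11*R(1) = 2 + 11*(-27/4) = 2 - 297/4 = -289/4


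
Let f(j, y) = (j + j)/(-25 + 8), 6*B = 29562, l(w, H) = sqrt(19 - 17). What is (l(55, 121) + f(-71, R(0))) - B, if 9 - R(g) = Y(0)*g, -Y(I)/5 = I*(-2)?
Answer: -83617/17 + sqrt(2) ≈ -4917.2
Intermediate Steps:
Y(I) = 10*I (Y(I) = -5*I*(-2) = -(-10)*I = 10*I)
l(w, H) = sqrt(2)
R(g) = 9 (R(g) = 9 - 10*0*g = 9 - 0*g = 9 - 1*0 = 9 + 0 = 9)
B = 4927 (B = (1/6)*29562 = 4927)
f(j, y) = -2*j/17 (f(j, y) = (2*j)/(-17) = (2*j)*(-1/17) = -2*j/17)
(l(55, 121) + f(-71, R(0))) - B = (sqrt(2) - 2/17*(-71)) - 1*4927 = (sqrt(2) + 142/17) - 4927 = (142/17 + sqrt(2)) - 4927 = -83617/17 + sqrt(2)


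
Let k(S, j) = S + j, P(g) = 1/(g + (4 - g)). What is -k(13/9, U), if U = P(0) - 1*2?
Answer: 11/36 ≈ 0.30556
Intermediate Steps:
P(g) = ¼ (P(g) = 1/4 = ¼)
U = -7/4 (U = ¼ - 1*2 = ¼ - 2 = -7/4 ≈ -1.7500)
-k(13/9, U) = -(13/9 - 7/4) = -1*(-11/36) = 11/36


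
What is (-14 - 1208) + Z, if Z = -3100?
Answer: -4322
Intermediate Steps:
(-14 - 1208) + Z = (-14 - 1208) - 3100 = -1222 - 3100 = -4322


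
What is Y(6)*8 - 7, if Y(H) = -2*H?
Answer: -103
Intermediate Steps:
Y(6)*8 - 7 = -2*6*8 - 7 = -12*8 - 7 = -96 - 7 = -103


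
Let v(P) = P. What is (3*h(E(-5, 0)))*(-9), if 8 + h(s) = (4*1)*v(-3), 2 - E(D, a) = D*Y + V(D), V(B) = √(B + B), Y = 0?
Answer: 540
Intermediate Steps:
V(B) = √2*√B (V(B) = √(2*B) = √2*√B)
E(D, a) = 2 - √2*√D (E(D, a) = 2 - (D*0 + √2*√D) = 2 - (0 + √2*√D) = 2 - √2*√D)
h(s) = -20 (h(s) = -8 + (4*1)*(-3) = -8 + 4*(-3) = -8 - 12 = -20)
(3*h(E(-5, 0)))*(-9) = (3*(-20))*(-9) = -60*(-9) = 540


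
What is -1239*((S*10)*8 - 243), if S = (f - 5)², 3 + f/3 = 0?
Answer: -19126443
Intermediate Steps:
f = -9 (f = -9 + 3*0 = -9 + 0 = -9)
S = 196 (S = (-9 - 5)² = (-14)² = 196)
-1239*((S*10)*8 - 243) = -1239*((196*10)*8 - 243) = -1239*(1960*8 - 243) = -1239*(15680 - 243) = -1239*15437 = -19126443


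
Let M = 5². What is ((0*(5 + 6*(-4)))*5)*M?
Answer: 0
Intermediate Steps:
M = 25
((0*(5 + 6*(-4)))*5)*M = ((0*(5 + 6*(-4)))*5)*25 = ((0*(5 - 24))*5)*25 = ((0*(-19))*5)*25 = (0*5)*25 = 0*25 = 0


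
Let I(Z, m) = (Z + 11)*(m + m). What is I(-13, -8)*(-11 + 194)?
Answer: 5856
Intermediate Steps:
I(Z, m) = 2*m*(11 + Z) (I(Z, m) = (11 + Z)*(2*m) = 2*m*(11 + Z))
I(-13, -8)*(-11 + 194) = (2*(-8)*(11 - 13))*(-11 + 194) = (2*(-8)*(-2))*183 = 32*183 = 5856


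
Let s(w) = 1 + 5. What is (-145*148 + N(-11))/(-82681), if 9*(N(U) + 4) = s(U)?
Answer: 64390/248043 ≈ 0.25959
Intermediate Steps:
s(w) = 6
N(U) = -10/3 (N(U) = -4 + (⅑)*6 = -4 + ⅔ = -10/3)
(-145*148 + N(-11))/(-82681) = (-145*148 - 10/3)/(-82681) = (-21460 - 10/3)*(-1/82681) = -64390/3*(-1/82681) = 64390/248043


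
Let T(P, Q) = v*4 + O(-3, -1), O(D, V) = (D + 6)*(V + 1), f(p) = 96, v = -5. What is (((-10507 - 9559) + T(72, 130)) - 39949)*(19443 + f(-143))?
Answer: -1173023865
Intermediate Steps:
O(D, V) = (1 + V)*(6 + D) (O(D, V) = (6 + D)*(1 + V) = (1 + V)*(6 + D))
T(P, Q) = -20 (T(P, Q) = -5*4 + (6 - 3 + 6*(-1) - 3*(-1)) = -20 + (6 - 3 - 6 + 3) = -20 + 0 = -20)
(((-10507 - 9559) + T(72, 130)) - 39949)*(19443 + f(-143)) = (((-10507 - 9559) - 20) - 39949)*(19443 + 96) = ((-20066 - 20) - 39949)*19539 = (-20086 - 39949)*19539 = -60035*19539 = -1173023865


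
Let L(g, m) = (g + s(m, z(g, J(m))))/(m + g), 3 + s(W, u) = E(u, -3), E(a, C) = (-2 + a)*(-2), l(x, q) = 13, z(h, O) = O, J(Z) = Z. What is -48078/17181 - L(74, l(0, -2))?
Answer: -558295/166083 ≈ -3.3615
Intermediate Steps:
E(a, C) = 4 - 2*a
s(W, u) = 1 - 2*u (s(W, u) = -3 + (4 - 2*u) = 1 - 2*u)
L(g, m) = (1 + g - 2*m)/(g + m) (L(g, m) = (g + (1 - 2*m))/(m + g) = (1 + g - 2*m)/(g + m))
-48078/17181 - L(74, l(0, -2)) = -48078/17181 - (1 + 74 - 2*13)/(74 + 13) = -48078*1/17181 - (1 + 74 - 26)/87 = -5342/1909 - 49/87 = -558295/166083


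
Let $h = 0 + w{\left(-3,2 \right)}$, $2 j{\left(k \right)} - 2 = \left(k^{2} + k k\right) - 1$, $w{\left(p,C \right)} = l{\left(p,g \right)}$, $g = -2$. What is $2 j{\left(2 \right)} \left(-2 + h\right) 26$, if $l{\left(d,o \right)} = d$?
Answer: $-1170$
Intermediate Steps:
$w{\left(p,C \right)} = p$
$j{\left(k \right)} = \frac{1}{2} + k^{2}$ ($j{\left(k \right)} = 1 + \frac{\left(k^{2} + k k\right) - 1}{2} = 1 + \frac{\left(k^{2} + k^{2}\right) - 1}{2} = 1 + \frac{2 k^{2} - 1}{2} = 1 + \frac{-1 + 2 k^{2}}{2} = 1 + \left(- \frac{1}{2} + k^{2}\right) = \frac{1}{2} + k^{2}$)
$h = -3$ ($h = 0 - 3 = -3$)
$2 j{\left(2 \right)} \left(-2 + h\right) 26 = 2 \left(\frac{1}{2} + 2^{2}\right) \left(-2 - 3\right) 26 = 2 \left(\frac{1}{2} + 4\right) \left(-5\right) 26 = 2 \cdot \frac{9}{2} \left(-5\right) 26 = 2 \left(- \frac{45}{2}\right) 26 = \left(-45\right) 26 = -1170$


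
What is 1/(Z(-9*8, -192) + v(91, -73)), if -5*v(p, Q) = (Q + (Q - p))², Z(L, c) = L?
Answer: -5/56529 ≈ -8.8450e-5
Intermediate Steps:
v(p, Q) = -(-p + 2*Q)²/5 (v(p, Q) = -(Q + (Q - p))²/5 = -(-p + 2*Q)²/5)
1/(Z(-9*8, -192) + v(91, -73)) = 1/(-9*8 - (-1*91 + 2*(-73))²/5) = 1/(-72 - (-91 - 146)²/5) = 1/(-72 - ⅕*(-237)²) = 1/(-72 - ⅕*56169) = 1/(-72 - 56169/5) = 1/(-56529/5) = -5/56529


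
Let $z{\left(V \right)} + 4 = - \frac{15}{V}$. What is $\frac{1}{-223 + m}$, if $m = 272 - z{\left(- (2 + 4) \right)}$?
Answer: $\frac{2}{101} \approx 0.019802$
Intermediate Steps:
$z{\left(V \right)} = -4 - \frac{15}{V}$
$m = \frac{547}{2}$ ($m = 272 - \left(-4 - \frac{15}{\left(-1\right) \left(2 + 4\right)}\right) = 272 - \left(-4 - \frac{15}{\left(-1\right) 6}\right) = 272 - \left(-4 - \frac{15}{-6}\right) = 272 - \left(-4 - - \frac{5}{2}\right) = 272 - \left(-4 + \frac{5}{2}\right) = 272 - - \frac{3}{2} = 272 + \frac{3}{2} = \frac{547}{2} \approx 273.5$)
$\frac{1}{-223 + m} = \frac{1}{-223 + \frac{547}{2}} = \frac{1}{\frac{101}{2}} = \frac{2}{101}$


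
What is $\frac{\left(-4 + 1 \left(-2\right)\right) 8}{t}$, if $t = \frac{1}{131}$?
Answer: $-6288$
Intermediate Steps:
$t = \frac{1}{131} \approx 0.0076336$
$\frac{\left(-4 + 1 \left(-2\right)\right) 8}{t} = \left(-4 + 1 \left(-2\right)\right) 8 \frac{1}{\frac{1}{131}} = \left(-4 - 2\right) 8 \cdot 131 = \left(-6\right) 8 \cdot 131 = \left(-48\right) 131 = -6288$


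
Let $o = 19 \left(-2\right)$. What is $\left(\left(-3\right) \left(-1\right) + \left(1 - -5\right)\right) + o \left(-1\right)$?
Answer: $47$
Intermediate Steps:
$o = -38$
$\left(\left(-3\right) \left(-1\right) + \left(1 - -5\right)\right) + o \left(-1\right) = \left(\left(-3\right) \left(-1\right) + \left(1 - -5\right)\right) - -38 = \left(3 + \left(1 + 5\right)\right) + 38 = \left(3 + 6\right) + 38 = 9 + 38 = 47$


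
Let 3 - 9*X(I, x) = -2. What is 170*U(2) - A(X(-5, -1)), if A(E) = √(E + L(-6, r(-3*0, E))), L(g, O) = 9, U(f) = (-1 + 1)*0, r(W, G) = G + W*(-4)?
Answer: -√86/3 ≈ -3.0912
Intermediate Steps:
r(W, G) = G - 4*W
X(I, x) = 5/9 (X(I, x) = ⅓ - ⅑*(-2) = ⅓ + 2/9 = 5/9)
U(f) = 0 (U(f) = 0*0 = 0)
A(E) = √(9 + E) (A(E) = √(E + 9) = √(9 + E))
170*U(2) - A(X(-5, -1)) = 170*0 - √(9 + 5/9) = 0 - √(86/9) = 0 - √86/3 = -√86/3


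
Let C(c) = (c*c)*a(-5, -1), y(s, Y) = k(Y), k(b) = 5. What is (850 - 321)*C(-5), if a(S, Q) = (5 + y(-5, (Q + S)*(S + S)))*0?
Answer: 0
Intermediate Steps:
y(s, Y) = 5
a(S, Q) = 0 (a(S, Q) = (5 + 5)*0 = 10*0 = 0)
C(c) = 0 (C(c) = (c*c)*0 = c²*0 = 0)
(850 - 321)*C(-5) = (850 - 321)*0 = 529*0 = 0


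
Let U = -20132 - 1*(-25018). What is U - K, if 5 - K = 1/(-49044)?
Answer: 239383763/49044 ≈ 4881.0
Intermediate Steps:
U = 4886 (U = -20132 + 25018 = 4886)
K = 245221/49044 (K = 5 - 1/(-49044) = 5 - 1*(-1/49044) = 5 + 1/49044 = 245221/49044 ≈ 5.0000)
U - K = 4886 - 1*245221/49044 = 4886 - 245221/49044 = 239383763/49044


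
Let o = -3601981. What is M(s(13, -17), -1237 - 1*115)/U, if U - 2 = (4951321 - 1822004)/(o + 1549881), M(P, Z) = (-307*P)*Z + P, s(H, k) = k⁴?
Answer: 3387591422636500/46423 ≈ 7.2972e+10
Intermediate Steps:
M(P, Z) = P - 307*P*Z (M(P, Z) = -307*P*Z + P = P - 307*P*Z)
U = 974883/2052100 (U = 2 + (4951321 - 1822004)/(-3601981 + 1549881) = 2 + 3129317/(-2052100) = 2 + 3129317*(-1/2052100) = 2 - 3129317/2052100 = 974883/2052100 ≈ 0.47507)
M(s(13, -17), -1237 - 1*115)/U = ((-17)⁴*(1 - 307*(-1237 - 1*115)))/(974883/2052100) = (83521*(1 - 307*(-1237 - 115)))*(2052100/974883) = (83521*(1 - 307*(-1352)))*(2052100/974883) = (83521*(1 + 415064))*(2052100/974883) = (83521*415065)*(2052100/974883) = 34666643865*(2052100/974883) = 3387591422636500/46423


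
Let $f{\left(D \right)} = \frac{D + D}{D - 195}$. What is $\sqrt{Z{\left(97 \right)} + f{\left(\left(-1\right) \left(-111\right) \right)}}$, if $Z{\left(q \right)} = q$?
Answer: $\frac{\sqrt{18494}}{14} \approx 9.7138$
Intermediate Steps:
$f{\left(D \right)} = \frac{2 D}{-195 + D}$
$\sqrt{Z{\left(97 \right)} + f{\left(\left(-1\right) \left(-111\right) \right)}} = \sqrt{97 + \frac{2 \left(\left(-1\right) \left(-111\right)\right)}{-195 - -111}} = \sqrt{97 + 2 \cdot 111 \frac{1}{-195 + 111}} = \sqrt{97 + 2 \cdot 111 \frac{1}{-84}} = \sqrt{97 + 2 \cdot 111 \left(- \frac{1}{84}\right)} = \sqrt{97 - \frac{37}{14}} = \sqrt{\frac{1321}{14}} = \frac{\sqrt{18494}}{14}$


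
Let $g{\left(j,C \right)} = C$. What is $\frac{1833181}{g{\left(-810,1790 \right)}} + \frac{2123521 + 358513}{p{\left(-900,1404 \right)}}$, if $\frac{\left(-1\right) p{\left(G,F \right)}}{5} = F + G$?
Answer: $\frac{8838763}{225540} \approx 39.189$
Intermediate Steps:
$p{\left(G,F \right)} = - 5 F - 5 G$ ($p{\left(G,F \right)} = - 5 \left(F + G\right) = - 5 F - 5 G$)
$\frac{1833181}{g{\left(-810,1790 \right)}} + \frac{2123521 + 358513}{p{\left(-900,1404 \right)}} = \frac{1833181}{1790} + \frac{2123521 + 358513}{\left(-5\right) 1404 - -4500} = 1833181 \cdot \frac{1}{1790} + \frac{2482034}{-7020 + 4500} = \frac{1833181}{1790} + \frac{2482034}{-2520} = \frac{1833181}{1790} + 2482034 \left(- \frac{1}{2520}\right) = \frac{1833181}{1790} - \frac{1241017}{1260} = \frac{8838763}{225540}$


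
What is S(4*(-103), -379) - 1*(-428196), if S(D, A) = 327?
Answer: 428523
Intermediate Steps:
S(4*(-103), -379) - 1*(-428196) = 327 - 1*(-428196) = 327 + 428196 = 428523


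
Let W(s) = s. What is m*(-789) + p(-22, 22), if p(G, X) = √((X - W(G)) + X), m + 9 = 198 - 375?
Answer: 146754 + √66 ≈ 1.4676e+5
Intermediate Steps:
m = -186 (m = -9 + (198 - 375) = -9 - 177 = -186)
p(G, X) = √(-G + 2*X) (p(G, X) = √((X - G) + X) = √(-G + 2*X))
m*(-789) + p(-22, 22) = -186*(-789) + √(-1*(-22) + 2*22) = 146754 + √(22 + 44) = 146754 + √66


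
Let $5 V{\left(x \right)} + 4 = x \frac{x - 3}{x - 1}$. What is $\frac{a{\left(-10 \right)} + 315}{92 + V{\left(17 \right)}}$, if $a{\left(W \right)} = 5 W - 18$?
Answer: $\frac{9880}{3767} \approx 2.6228$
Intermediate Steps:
$a{\left(W \right)} = -18 + 5 W$
$V{\left(x \right)} = - \frac{4}{5} + \frac{x \left(-3 + x\right)}{5 \left(-1 + x\right)}$ ($V{\left(x \right)} = - \frac{4}{5} + \frac{x \frac{x - 3}{x - 1}}{5} = - \frac{4}{5} + \frac{x \frac{-3 + x}{-1 + x}}{5} = - \frac{4}{5} + \frac{x \frac{1}{-1 + x} \left(-3 + x\right)}{5} = - \frac{4}{5} + \frac{x \left(-3 + x\right)}{5 \left(-1 + x\right)}$)
$\frac{a{\left(-10 \right)} + 315}{92 + V{\left(17 \right)}} = \frac{\left(-18 + 5 \left(-10\right)\right) + 315}{92 + \frac{4 + 17^{2} - 119}{5 \left(-1 + 17\right)}} = \frac{\left(-18 - 50\right) + 315}{92 + \frac{4 + 289 - 119}{5 \cdot 16}} = \frac{-68 + 315}{92 + \frac{1}{5} \cdot \frac{1}{16} \cdot 174} = \frac{247}{92 + \frac{87}{40}} = \frac{247}{\frac{3767}{40}} = 247 \cdot \frac{40}{3767} = \frac{9880}{3767}$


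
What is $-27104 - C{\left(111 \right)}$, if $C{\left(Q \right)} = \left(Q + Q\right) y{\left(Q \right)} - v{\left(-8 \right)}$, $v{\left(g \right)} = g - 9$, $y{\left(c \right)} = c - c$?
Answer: $-27121$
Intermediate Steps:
$y{\left(c \right)} = 0$
$v{\left(g \right)} = -9 + g$
$C{\left(Q \right)} = 17$ ($C{\left(Q \right)} = \left(Q + Q\right) 0 - \left(-9 - 8\right) = 2 Q 0 - -17 = 0 + 17 = 17$)
$-27104 - C{\left(111 \right)} = -27104 - 17 = -27121$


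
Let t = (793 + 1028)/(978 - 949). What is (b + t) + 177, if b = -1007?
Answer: -22249/29 ≈ -767.21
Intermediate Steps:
t = 1821/29 ≈ 62.793
(b + t) + 177 = (-1007 + 1821/29) + 177 = -27382/29 + 177 = -22249/29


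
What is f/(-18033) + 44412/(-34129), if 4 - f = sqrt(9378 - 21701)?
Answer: -801018112/615448257 + I*sqrt(12323)/18033 ≈ -1.3015 + 0.0061559*I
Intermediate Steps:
f = 4 - I*sqrt(12323) (f = 4 - sqrt(9378 - 21701) = 4 - sqrt(-12323) = 4 - I*sqrt(12323) ≈ 4.0 - 111.01*I)
f/(-18033) + 44412/(-34129) = (4 - I*sqrt(12323))/(-18033) + 44412/(-34129) = (4 - I*sqrt(12323))*(-1/18033) + 44412*(-1/34129) = (-4/18033 + I*sqrt(12323)/18033) - 44412/34129 = -801018112/615448257 + I*sqrt(12323)/18033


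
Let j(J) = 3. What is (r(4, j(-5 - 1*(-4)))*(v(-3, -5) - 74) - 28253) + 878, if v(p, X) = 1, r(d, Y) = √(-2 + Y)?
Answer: -27448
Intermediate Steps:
(r(4, j(-5 - 1*(-4)))*(v(-3, -5) - 74) - 28253) + 878 = (√(-2 + 3)*(1 - 74) - 28253) + 878 = (√1*(-73) - 28253) + 878 = (1*(-73) - 28253) + 878 = (-73 - 28253) + 878 = -28326 + 878 = -27448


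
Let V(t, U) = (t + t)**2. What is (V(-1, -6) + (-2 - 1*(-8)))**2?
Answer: 100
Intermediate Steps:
V(t, U) = 4*t**2 (V(t, U) = (2*t)**2 = 4*t**2)
(V(-1, -6) + (-2 - 1*(-8)))**2 = (4*(-1)**2 + (-2 - 1*(-8)))**2 = (4*1 + (-2 + 8))**2 = (4 + 6)**2 = 10**2 = 100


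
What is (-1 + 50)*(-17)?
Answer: -833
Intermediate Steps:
(-1 + 50)*(-17) = 49*(-17) = -833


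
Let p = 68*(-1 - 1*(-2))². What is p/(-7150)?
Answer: -34/3575 ≈ -0.0095105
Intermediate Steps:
p = 68 (p = 68*(-1 + 2)² = 68*1² = 68*1 = 68)
p/(-7150) = 68/(-7150) = 68*(-1/7150) = -34/3575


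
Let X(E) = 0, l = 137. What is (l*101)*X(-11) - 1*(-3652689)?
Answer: 3652689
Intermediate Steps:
(l*101)*X(-11) - 1*(-3652689) = (137*101)*0 - 1*(-3652689) = 13837*0 + 3652689 = 0 + 3652689 = 3652689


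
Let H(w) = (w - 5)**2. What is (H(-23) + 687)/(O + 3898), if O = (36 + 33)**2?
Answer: 1471/8659 ≈ 0.16988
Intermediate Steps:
H(w) = (-5 + w)**2
O = 4761 (O = 69**2 = 4761)
(H(-23) + 687)/(O + 3898) = ((-5 - 23)**2 + 687)/(4761 + 3898) = ((-28)**2 + 687)/8659 = (784 + 687)*(1/8659) = 1471*(1/8659) = 1471/8659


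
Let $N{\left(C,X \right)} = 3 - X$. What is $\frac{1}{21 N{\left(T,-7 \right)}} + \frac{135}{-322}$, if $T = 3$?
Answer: $- \frac{143}{345} \approx -0.41449$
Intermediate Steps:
$\frac{1}{21 N{\left(T,-7 \right)}} + \frac{135}{-322} = \frac{1}{21 \left(3 - -7\right)} + \frac{135}{-322} = \frac{1}{21 \left(3 + 7\right)} + 135 \left(- \frac{1}{322}\right) = \frac{1}{21 \cdot 10} - \frac{135}{322} = \frac{1}{21} \cdot \frac{1}{10} - \frac{135}{322} = \frac{1}{210} - \frac{135}{322} = - \frac{143}{345}$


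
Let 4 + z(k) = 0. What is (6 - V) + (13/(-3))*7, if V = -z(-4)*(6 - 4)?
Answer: -97/3 ≈ -32.333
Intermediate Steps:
z(k) = -4 (z(k) = -4 + 0 = -4)
V = 8 (V = -(-4)*(6 - 4) = -(-4)*2 = -1*(-8) = 8)
(6 - V) + (13/(-3))*7 = (6 - 1*8) + (13/(-3))*7 = (6 - 8) + (13*(-⅓))*7 = -2 - 13/3*7 = -2 - 91/3 = -97/3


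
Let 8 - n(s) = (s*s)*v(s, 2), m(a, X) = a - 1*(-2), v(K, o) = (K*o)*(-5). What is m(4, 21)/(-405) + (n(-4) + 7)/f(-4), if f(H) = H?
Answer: 84367/540 ≈ 156.24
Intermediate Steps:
v(K, o) = -5*K*o
m(a, X) = 2 + a (m(a, X) = a + 2 = 2 + a)
n(s) = 8 + 10*s**3 (n(s) = 8 - s*s*(-5*s*2) = 8 - s**2*(-10*s) = 8 - (-10)*s**3 = 8 + 10*s**3)
m(4, 21)/(-405) + (n(-4) + 7)/f(-4) = (2 + 4)/(-405) + ((8 + 10*(-4)**3) + 7)/(-4) = 6*(-1/405) + ((8 + 10*(-64)) + 7)*(-1/4) = -2/135 + ((8 - 640) + 7)*(-1/4) = -2/135 + (-632 + 7)*(-1/4) = -2/135 - 625*(-1/4) = -2/135 + 625/4 = 84367/540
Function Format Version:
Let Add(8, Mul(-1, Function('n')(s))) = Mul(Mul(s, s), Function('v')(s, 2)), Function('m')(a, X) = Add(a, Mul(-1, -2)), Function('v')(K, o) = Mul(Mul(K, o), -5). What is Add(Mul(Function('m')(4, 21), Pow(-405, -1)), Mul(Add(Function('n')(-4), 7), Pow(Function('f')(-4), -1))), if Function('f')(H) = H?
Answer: Rational(84367, 540) ≈ 156.24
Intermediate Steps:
Function('v')(K, o) = Mul(-5, K, o)
Function('m')(a, X) = Add(2, a) (Function('m')(a, X) = Add(a, 2) = Add(2, a))
Function('n')(s) = Add(8, Mul(10, Pow(s, 3))) (Function('n')(s) = Add(8, Mul(-1, Mul(Mul(s, s), Mul(-5, s, 2)))) = Add(8, Mul(-1, Mul(Pow(s, 2), Mul(-10, s)))) = Add(8, Mul(-1, Mul(-10, Pow(s, 3)))) = Add(8, Mul(10, Pow(s, 3))))
Add(Mul(Function('m')(4, 21), Pow(-405, -1)), Mul(Add(Function('n')(-4), 7), Pow(Function('f')(-4), -1))) = Add(Mul(Add(2, 4), Pow(-405, -1)), Mul(Add(Add(8, Mul(10, Pow(-4, 3))), 7), Pow(-4, -1))) = Add(Mul(6, Rational(-1, 405)), Mul(Add(Add(8, Mul(10, -64)), 7), Rational(-1, 4))) = Add(Rational(-2, 135), Mul(Add(Add(8, -640), 7), Rational(-1, 4))) = Add(Rational(-2, 135), Mul(Add(-632, 7), Rational(-1, 4))) = Add(Rational(-2, 135), Mul(-625, Rational(-1, 4))) = Add(Rational(-2, 135), Rational(625, 4)) = Rational(84367, 540)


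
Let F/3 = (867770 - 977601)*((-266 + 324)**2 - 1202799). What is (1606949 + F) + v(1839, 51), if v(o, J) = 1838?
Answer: 395207045242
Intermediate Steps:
F = 395205436455 (F = 3*((867770 - 977601)*((-266 + 324)**2 - 1202799)) = 3*(-109831*(58**2 - 1202799)) = 3*(-109831*(3364 - 1202799)) = 3*(-109831*(-1199435)) = 3*131735145485 = 395205436455)
(1606949 + F) + v(1839, 51) = (1606949 + 395205436455) + 1838 = 395207043404 + 1838 = 395207045242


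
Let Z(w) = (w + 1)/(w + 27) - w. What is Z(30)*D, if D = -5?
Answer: 8395/57 ≈ 147.28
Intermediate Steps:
Z(w) = -w + (1 + w)/(27 + w) (Z(w) = (1 + w)/(27 + w) - w = -w + (1 + w)/(27 + w))
Z(30)*D = ((1 - 1*30**2 - 26*30)/(27 + 30))*(-5) = ((1 - 1*900 - 780)/57)*(-5) = ((1 - 900 - 780)/57)*(-5) = ((1/57)*(-1679))*(-5) = -1679/57*(-5) = 8395/57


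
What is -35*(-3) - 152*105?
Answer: -15855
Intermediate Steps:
-35*(-3) - 152*105 = 105 - 15960 = -15855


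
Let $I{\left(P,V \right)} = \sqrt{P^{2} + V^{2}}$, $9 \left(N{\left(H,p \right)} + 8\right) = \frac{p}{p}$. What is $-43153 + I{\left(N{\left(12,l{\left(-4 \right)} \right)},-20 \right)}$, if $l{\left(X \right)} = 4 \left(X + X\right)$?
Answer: $-43153 + \frac{\sqrt{37441}}{9} \approx -43132.0$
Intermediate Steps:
$l{\left(X \right)} = 8 X$ ($l{\left(X \right)} = 4 \cdot 2 X = 8 X$)
$N{\left(H,p \right)} = - \frac{71}{9}$ ($N{\left(H,p \right)} = -8 + \frac{p \frac{1}{p}}{9} = -8 + \frac{1}{9} \cdot 1 = -8 + \frac{1}{9} = - \frac{71}{9}$)
$-43153 + I{\left(N{\left(12,l{\left(-4 \right)} \right)},-20 \right)} = -43153 + \sqrt{\left(- \frac{71}{9}\right)^{2} + \left(-20\right)^{2}} = -43153 + \sqrt{\frac{5041}{81} + 400} = -43153 + \sqrt{\frac{37441}{81}} = -43153 + \frac{\sqrt{37441}}{9}$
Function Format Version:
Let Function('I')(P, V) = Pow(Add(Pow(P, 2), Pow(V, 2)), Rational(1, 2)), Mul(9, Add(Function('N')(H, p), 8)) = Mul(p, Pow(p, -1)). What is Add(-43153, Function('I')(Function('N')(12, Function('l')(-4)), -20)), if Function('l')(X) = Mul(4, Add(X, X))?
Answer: Add(-43153, Mul(Rational(1, 9), Pow(37441, Rational(1, 2)))) ≈ -43132.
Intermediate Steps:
Function('l')(X) = Mul(8, X) (Function('l')(X) = Mul(4, Mul(2, X)) = Mul(8, X))
Function('N')(H, p) = Rational(-71, 9) (Function('N')(H, p) = Add(-8, Mul(Rational(1, 9), Mul(p, Pow(p, -1)))) = Add(-8, Mul(Rational(1, 9), 1)) = Add(-8, Rational(1, 9)) = Rational(-71, 9))
Add(-43153, Function('I')(Function('N')(12, Function('l')(-4)), -20)) = Add(-43153, Pow(Add(Pow(Rational(-71, 9), 2), Pow(-20, 2)), Rational(1, 2))) = Add(-43153, Pow(Add(Rational(5041, 81), 400), Rational(1, 2))) = Add(-43153, Pow(Rational(37441, 81), Rational(1, 2))) = Add(-43153, Mul(Rational(1, 9), Pow(37441, Rational(1, 2))))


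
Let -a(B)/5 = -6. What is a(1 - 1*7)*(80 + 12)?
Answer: 2760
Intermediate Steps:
a(B) = 30 (a(B) = -5*(-6) = 30)
a(1 - 1*7)*(80 + 12) = 30*(80 + 12) = 30*92 = 2760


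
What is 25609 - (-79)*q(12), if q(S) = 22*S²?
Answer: 275881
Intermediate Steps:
25609 - (-79)*q(12) = 25609 - (-79)*22*12² = 25609 - (-79)*22*144 = 25609 - (-79)*3168 = 25609 - 1*(-250272) = 25609 + 250272 = 275881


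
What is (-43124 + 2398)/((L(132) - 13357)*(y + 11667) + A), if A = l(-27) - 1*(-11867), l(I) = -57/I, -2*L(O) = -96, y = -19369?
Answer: -183267/461330042 ≈ -0.00039726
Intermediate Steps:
L(O) = 48 (L(O) = -½*(-96) = 48)
A = 106822/9 (A = -57/(-27) - 1*(-11867) = -57*(-1/27) + 11867 = 19/9 + 11867 = 106822/9 ≈ 11869.)
(-43124 + 2398)/((L(132) - 13357)*(y + 11667) + A) = (-43124 + 2398)/((48 - 13357)*(-19369 + 11667) + 106822/9) = -40726/(-13309*(-7702) + 106822/9) = -40726/(102505918 + 106822/9) = -40726/922660084/9 = -40726*9/922660084 = -183267/461330042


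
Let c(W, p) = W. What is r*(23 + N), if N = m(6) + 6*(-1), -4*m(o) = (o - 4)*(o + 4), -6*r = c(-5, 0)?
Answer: 10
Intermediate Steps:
r = ⅚ (r = -⅙*(-5) = ⅚ ≈ 0.83333)
m(o) = -(-4 + o)*(4 + o)/4 (m(o) = -(o - 4)*(o + 4)/4 = -(-4 + o)*(4 + o)/4)
N = -11 (N = (4 - ¼*6²) + 6*(-1) = (4 - ¼*36) - 6 = (4 - 9) - 6 = -5 - 6 = -11)
r*(23 + N) = 5*(23 - 11)/6 = (⅚)*12 = 10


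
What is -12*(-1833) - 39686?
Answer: -17690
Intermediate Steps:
-12*(-1833) - 39686 = 21996 - 39686 = -17690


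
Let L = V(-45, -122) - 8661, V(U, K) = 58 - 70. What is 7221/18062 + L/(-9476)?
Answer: 112538961/85577756 ≈ 1.3150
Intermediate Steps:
V(U, K) = -12
L = -8673 (L = -12 - 8661 = -8673)
7221/18062 + L/(-9476) = 7221/18062 - 8673/(-9476) = 7221*(1/18062) - 8673*(-1/9476) = 7221/18062 + 8673/9476 = 112538961/85577756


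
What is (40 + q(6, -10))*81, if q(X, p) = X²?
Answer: 6156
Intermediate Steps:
(40 + q(6, -10))*81 = (40 + 6²)*81 = (40 + 36)*81 = 76*81 = 6156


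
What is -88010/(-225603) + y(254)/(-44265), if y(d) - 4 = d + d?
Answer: 1260084638/3328772265 ≈ 0.37854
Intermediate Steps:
y(d) = 4 + 2*d (y(d) = 4 + (d + d) = 4 + 2*d)
-88010/(-225603) + y(254)/(-44265) = -88010/(-225603) + (4 + 2*254)/(-44265) = -88010*(-1/225603) + (4 + 508)*(-1/44265) = 88010/225603 + 512*(-1/44265) = 88010/225603 - 512/44265 = 1260084638/3328772265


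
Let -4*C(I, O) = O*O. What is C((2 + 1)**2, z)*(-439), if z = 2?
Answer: 439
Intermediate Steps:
C(I, O) = -O**2/4 (C(I, O) = -O*O/4 = -O**2/4)
C((2 + 1)**2, z)*(-439) = -1/4*2**2*(-439) = -1/4*4*(-439) = -1*(-439) = 439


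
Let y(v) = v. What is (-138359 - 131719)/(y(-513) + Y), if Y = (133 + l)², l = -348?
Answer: -135039/22856 ≈ -5.9082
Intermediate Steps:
Y = 46225 (Y = (133 - 348)² = (-215)² = 46225)
(-138359 - 131719)/(y(-513) + Y) = (-138359 - 131719)/(-513 + 46225) = -270078/45712 = -270078*1/45712 = -135039/22856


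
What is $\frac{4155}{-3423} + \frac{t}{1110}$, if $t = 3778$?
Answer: $\frac{1386674}{633255} \approx 2.1898$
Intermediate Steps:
$\frac{4155}{-3423} + \frac{t}{1110} = \frac{4155}{-3423} + \frac{3778}{1110} = 4155 \left(- \frac{1}{3423}\right) + 3778 \cdot \frac{1}{1110} = - \frac{1385}{1141} + \frac{1889}{555} = \frac{1386674}{633255}$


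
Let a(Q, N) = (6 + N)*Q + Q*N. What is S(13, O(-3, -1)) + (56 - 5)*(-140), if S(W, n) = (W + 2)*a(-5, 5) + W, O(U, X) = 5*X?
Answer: -8327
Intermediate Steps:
a(Q, N) = N*Q + Q*(6 + N) (a(Q, N) = Q*(6 + N) + N*Q = N*Q + Q*(6 + N))
S(W, n) = -160 - 79*W (S(W, n) = (W + 2)*(2*(-5)*(3 + 5)) + W = (2 + W)*(2*(-5)*8) + W = (2 + W)*(-80) + W = (-160 - 80*W) + W = -160 - 79*W)
S(13, O(-3, -1)) + (56 - 5)*(-140) = (-160 - 79*13) + (56 - 5)*(-140) = (-160 - 1027) + 51*(-140) = -1187 - 7140 = -8327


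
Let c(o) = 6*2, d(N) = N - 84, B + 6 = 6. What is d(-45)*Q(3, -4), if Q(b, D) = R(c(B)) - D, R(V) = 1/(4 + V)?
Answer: -8385/16 ≈ -524.06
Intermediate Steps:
B = 0 (B = -6 + 6 = 0)
d(N) = -84 + N
c(o) = 12
Q(b, D) = 1/16 - D (Q(b, D) = 1/(4 + 12) - D = 1/16 - D)
d(-45)*Q(3, -4) = (-84 - 45)*(1/16 - 1*(-4)) = -129*(1/16 + 4) = -129*65/16 = -8385/16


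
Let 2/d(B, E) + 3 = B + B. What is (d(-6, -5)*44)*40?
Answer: -704/3 ≈ -234.67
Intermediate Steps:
d(B, E) = 2/(-3 + 2*B) (d(B, E) = 2/(-3 + (B + B)) = 2/(-3 + 2*B))
(d(-6, -5)*44)*40 = ((2/(-3 + 2*(-6)))*44)*40 = ((2/(-3 - 12))*44)*40 = ((2/(-15))*44)*40 = ((2*(-1/15))*44)*40 = -2/15*44*40 = -88/15*40 = -704/3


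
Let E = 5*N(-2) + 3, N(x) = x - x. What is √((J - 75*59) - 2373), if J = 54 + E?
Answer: 3*I*√749 ≈ 82.104*I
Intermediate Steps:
N(x) = 0
E = 3 (E = 5*0 + 3 = 0 + 3 = 3)
J = 57 (J = 54 + 3 = 57)
√((J - 75*59) - 2373) = √((57 - 75*59) - 2373) = √((57 - 4425) - 2373) = √(-4368 - 2373) = √(-6741) = 3*I*√749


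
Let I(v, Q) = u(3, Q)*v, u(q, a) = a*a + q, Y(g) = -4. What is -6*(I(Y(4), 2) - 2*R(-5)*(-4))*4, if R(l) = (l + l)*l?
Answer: -8928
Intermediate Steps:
u(q, a) = q + a² (u(q, a) = a² + q = q + a²)
R(l) = 2*l² (R(l) = (2*l)*l = 2*l²)
I(v, Q) = v*(3 + Q²) (I(v, Q) = (3 + Q²)*v = v*(3 + Q²))
-6*(I(Y(4), 2) - 2*R(-5)*(-4))*4 = -6*(-4*(3 + 2²) - 4*(-5)²*(-4))*4 = -6*(-4*(3 + 4) - 4*25*(-4))*4 = -6*(-4*7 - 2*50*(-4))*4 = -6*(-28 - 100*(-4))*4 = -6*(-28 + 400)*4 = -6*372*4 = -2232*4 = -8928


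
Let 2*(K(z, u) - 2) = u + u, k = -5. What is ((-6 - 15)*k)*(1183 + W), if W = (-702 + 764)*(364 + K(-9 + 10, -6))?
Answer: 2467815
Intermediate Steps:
K(z, u) = 2 + u (K(z, u) = 2 + (u + u)/2 = 2 + (2*u)/2 = 2 + u)
W = 22320 (W = (-702 + 764)*(364 + (2 - 6)) = 62*(364 - 4) = 62*360 = 22320)
((-6 - 15)*k)*(1183 + W) = ((-6 - 15)*(-5))*(1183 + 22320) = -21*(-5)*23503 = 105*23503 = 2467815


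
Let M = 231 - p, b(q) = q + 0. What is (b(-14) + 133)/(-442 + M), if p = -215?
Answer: 119/4 ≈ 29.750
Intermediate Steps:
b(q) = q
M = 446 (M = 231 - 1*(-215) = 231 + 215 = 446)
(b(-14) + 133)/(-442 + M) = (-14 + 133)/(-442 + 446) = 119/4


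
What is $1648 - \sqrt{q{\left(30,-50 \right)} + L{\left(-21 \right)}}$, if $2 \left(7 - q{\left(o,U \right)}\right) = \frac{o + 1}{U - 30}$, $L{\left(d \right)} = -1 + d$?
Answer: $1648 - \frac{i \sqrt{23690}}{40} \approx 1648.0 - 3.8479 i$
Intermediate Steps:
$q{\left(o,U \right)} = 7 - \frac{1 + o}{2 \left(-30 + U\right)}$ ($q{\left(o,U \right)} = 7 - \frac{\left(o + 1\right) \frac{1}{U - 30}}{2} = 7 - \frac{\left(1 + o\right) \frac{1}{-30 + U}}{2} = 7 - \frac{\frac{1}{-30 + U} \left(1 + o\right)}{2} = 7 - \frac{1 + o}{2 \left(-30 + U\right)}$)
$1648 - \sqrt{q{\left(30,-50 \right)} + L{\left(-21 \right)}} = 1648 - \sqrt{\frac{-421 - 30 + 14 \left(-50\right)}{2 \left(-30 - 50\right)} - 22} = 1648 - \sqrt{\frac{-421 - 30 - 700}{2 \left(-80\right)} - 22} = 1648 - \sqrt{\frac{1}{2} \left(- \frac{1}{80}\right) \left(-1151\right) - 22} = 1648 - \sqrt{\frac{1151}{160} - 22} = 1648 - \sqrt{- \frac{2369}{160}} = 1648 - \frac{i \sqrt{23690}}{40}$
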